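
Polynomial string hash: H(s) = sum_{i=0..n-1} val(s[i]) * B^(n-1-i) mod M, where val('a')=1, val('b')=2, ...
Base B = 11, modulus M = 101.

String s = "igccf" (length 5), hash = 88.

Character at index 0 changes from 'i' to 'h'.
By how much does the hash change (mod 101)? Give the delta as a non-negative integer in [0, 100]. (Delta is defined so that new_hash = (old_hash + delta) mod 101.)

Answer: 4

Derivation:
Delta formula: (val(new) - val(old)) * B^(n-1-k) mod M
  val('h') - val('i') = 8 - 9 = -1
  B^(n-1-k) = 11^4 mod 101 = 97
  Delta = -1 * 97 mod 101 = 4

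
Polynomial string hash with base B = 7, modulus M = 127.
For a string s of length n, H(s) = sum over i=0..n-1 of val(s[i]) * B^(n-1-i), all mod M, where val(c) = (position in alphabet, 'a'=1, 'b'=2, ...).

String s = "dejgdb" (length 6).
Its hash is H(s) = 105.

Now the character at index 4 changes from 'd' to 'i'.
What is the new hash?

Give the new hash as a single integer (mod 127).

val('d') = 4, val('i') = 9
Position k = 4, exponent = n-1-k = 1
B^1 mod M = 7^1 mod 127 = 7
Delta = (9 - 4) * 7 mod 127 = 35
New hash = (105 + 35) mod 127 = 13

Answer: 13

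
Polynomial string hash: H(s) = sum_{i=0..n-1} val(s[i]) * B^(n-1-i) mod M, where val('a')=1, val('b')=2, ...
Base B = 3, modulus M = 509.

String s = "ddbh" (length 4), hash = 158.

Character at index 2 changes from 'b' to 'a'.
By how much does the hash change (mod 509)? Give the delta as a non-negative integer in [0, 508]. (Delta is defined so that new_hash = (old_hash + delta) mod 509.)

Delta formula: (val(new) - val(old)) * B^(n-1-k) mod M
  val('a') - val('b') = 1 - 2 = -1
  B^(n-1-k) = 3^1 mod 509 = 3
  Delta = -1 * 3 mod 509 = 506

Answer: 506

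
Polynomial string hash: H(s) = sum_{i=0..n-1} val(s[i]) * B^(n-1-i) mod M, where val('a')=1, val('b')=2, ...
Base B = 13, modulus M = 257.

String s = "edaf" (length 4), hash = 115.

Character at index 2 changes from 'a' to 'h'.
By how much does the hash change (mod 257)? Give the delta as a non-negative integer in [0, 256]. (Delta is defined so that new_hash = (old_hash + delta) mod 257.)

Answer: 91

Derivation:
Delta formula: (val(new) - val(old)) * B^(n-1-k) mod M
  val('h') - val('a') = 8 - 1 = 7
  B^(n-1-k) = 13^1 mod 257 = 13
  Delta = 7 * 13 mod 257 = 91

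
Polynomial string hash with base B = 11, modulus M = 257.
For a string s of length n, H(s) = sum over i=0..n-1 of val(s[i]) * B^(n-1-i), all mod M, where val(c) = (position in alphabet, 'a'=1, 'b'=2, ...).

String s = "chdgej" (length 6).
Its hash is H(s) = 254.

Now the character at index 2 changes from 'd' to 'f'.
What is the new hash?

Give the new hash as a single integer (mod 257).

val('d') = 4, val('f') = 6
Position k = 2, exponent = n-1-k = 3
B^3 mod M = 11^3 mod 257 = 46
Delta = (6 - 4) * 46 mod 257 = 92
New hash = (254 + 92) mod 257 = 89

Answer: 89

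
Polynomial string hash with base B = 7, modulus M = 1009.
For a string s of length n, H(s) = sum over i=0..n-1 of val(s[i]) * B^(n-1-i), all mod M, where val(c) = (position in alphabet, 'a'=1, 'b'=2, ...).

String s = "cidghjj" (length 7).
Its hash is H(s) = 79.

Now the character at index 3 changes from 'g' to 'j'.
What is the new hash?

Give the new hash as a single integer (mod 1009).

Answer: 99

Derivation:
val('g') = 7, val('j') = 10
Position k = 3, exponent = n-1-k = 3
B^3 mod M = 7^3 mod 1009 = 343
Delta = (10 - 7) * 343 mod 1009 = 20
New hash = (79 + 20) mod 1009 = 99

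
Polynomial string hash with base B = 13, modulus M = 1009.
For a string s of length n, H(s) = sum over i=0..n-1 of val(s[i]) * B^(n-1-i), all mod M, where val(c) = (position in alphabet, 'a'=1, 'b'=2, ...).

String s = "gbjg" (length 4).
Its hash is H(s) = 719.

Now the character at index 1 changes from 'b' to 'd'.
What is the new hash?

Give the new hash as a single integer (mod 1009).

Answer: 48

Derivation:
val('b') = 2, val('d') = 4
Position k = 1, exponent = n-1-k = 2
B^2 mod M = 13^2 mod 1009 = 169
Delta = (4 - 2) * 169 mod 1009 = 338
New hash = (719 + 338) mod 1009 = 48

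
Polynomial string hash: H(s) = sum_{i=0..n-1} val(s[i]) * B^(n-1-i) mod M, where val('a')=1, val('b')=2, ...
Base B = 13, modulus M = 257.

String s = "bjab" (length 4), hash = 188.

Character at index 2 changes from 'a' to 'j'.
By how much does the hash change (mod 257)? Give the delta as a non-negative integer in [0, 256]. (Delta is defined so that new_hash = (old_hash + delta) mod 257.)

Delta formula: (val(new) - val(old)) * B^(n-1-k) mod M
  val('j') - val('a') = 10 - 1 = 9
  B^(n-1-k) = 13^1 mod 257 = 13
  Delta = 9 * 13 mod 257 = 117

Answer: 117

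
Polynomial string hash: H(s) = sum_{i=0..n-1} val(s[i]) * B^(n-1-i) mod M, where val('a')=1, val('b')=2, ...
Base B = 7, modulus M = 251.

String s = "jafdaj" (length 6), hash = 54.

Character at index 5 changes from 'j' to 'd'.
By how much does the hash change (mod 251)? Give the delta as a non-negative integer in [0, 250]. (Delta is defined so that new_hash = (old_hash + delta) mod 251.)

Answer: 245

Derivation:
Delta formula: (val(new) - val(old)) * B^(n-1-k) mod M
  val('d') - val('j') = 4 - 10 = -6
  B^(n-1-k) = 7^0 mod 251 = 1
  Delta = -6 * 1 mod 251 = 245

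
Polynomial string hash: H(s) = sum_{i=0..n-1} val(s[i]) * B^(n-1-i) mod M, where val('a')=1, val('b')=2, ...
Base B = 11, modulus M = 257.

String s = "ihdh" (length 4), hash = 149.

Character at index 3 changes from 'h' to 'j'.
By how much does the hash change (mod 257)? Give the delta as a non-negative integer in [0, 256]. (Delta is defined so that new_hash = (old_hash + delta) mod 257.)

Delta formula: (val(new) - val(old)) * B^(n-1-k) mod M
  val('j') - val('h') = 10 - 8 = 2
  B^(n-1-k) = 11^0 mod 257 = 1
  Delta = 2 * 1 mod 257 = 2

Answer: 2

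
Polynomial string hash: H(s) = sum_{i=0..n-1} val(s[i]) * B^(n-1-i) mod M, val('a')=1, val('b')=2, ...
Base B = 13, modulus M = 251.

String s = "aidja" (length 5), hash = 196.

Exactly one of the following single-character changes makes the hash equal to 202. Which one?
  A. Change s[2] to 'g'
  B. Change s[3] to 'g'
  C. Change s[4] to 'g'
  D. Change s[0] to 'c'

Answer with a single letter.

Answer: C

Derivation:
Option A: s[2]='d'->'g', delta=(7-4)*13^2 mod 251 = 5, hash=196+5 mod 251 = 201
Option B: s[3]='j'->'g', delta=(7-10)*13^1 mod 251 = 212, hash=196+212 mod 251 = 157
Option C: s[4]='a'->'g', delta=(7-1)*13^0 mod 251 = 6, hash=196+6 mod 251 = 202 <-- target
Option D: s[0]='a'->'c', delta=(3-1)*13^4 mod 251 = 145, hash=196+145 mod 251 = 90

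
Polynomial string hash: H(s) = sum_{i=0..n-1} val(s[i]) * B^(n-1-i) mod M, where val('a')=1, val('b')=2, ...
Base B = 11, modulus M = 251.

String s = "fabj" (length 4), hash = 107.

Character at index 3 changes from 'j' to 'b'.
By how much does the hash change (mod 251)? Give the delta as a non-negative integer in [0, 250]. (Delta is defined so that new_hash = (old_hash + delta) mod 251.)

Answer: 243

Derivation:
Delta formula: (val(new) - val(old)) * B^(n-1-k) mod M
  val('b') - val('j') = 2 - 10 = -8
  B^(n-1-k) = 11^0 mod 251 = 1
  Delta = -8 * 1 mod 251 = 243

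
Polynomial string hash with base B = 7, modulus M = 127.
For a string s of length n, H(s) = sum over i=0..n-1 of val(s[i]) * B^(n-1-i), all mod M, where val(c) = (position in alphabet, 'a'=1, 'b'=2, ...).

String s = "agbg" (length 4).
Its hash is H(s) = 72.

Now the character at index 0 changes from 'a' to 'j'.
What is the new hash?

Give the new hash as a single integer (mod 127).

val('a') = 1, val('j') = 10
Position k = 0, exponent = n-1-k = 3
B^3 mod M = 7^3 mod 127 = 89
Delta = (10 - 1) * 89 mod 127 = 39
New hash = (72 + 39) mod 127 = 111

Answer: 111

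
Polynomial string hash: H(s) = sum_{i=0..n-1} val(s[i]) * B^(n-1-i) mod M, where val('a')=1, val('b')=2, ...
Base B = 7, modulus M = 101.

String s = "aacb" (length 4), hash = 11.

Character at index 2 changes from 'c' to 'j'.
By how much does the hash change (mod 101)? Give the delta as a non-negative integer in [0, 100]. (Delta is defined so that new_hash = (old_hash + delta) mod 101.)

Delta formula: (val(new) - val(old)) * B^(n-1-k) mod M
  val('j') - val('c') = 10 - 3 = 7
  B^(n-1-k) = 7^1 mod 101 = 7
  Delta = 7 * 7 mod 101 = 49

Answer: 49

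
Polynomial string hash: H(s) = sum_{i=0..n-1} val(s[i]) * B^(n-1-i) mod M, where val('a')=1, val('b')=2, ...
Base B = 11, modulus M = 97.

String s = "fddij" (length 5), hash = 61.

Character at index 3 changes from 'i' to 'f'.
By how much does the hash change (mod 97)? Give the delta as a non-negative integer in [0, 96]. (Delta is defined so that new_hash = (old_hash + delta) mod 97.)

Answer: 64

Derivation:
Delta formula: (val(new) - val(old)) * B^(n-1-k) mod M
  val('f') - val('i') = 6 - 9 = -3
  B^(n-1-k) = 11^1 mod 97 = 11
  Delta = -3 * 11 mod 97 = 64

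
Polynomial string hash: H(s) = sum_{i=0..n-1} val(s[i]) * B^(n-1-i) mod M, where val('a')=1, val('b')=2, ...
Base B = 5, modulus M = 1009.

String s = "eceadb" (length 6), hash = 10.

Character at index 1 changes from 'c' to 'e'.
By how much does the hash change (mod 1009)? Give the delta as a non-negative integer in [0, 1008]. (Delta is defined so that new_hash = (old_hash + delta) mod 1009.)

Answer: 241

Derivation:
Delta formula: (val(new) - val(old)) * B^(n-1-k) mod M
  val('e') - val('c') = 5 - 3 = 2
  B^(n-1-k) = 5^4 mod 1009 = 625
  Delta = 2 * 625 mod 1009 = 241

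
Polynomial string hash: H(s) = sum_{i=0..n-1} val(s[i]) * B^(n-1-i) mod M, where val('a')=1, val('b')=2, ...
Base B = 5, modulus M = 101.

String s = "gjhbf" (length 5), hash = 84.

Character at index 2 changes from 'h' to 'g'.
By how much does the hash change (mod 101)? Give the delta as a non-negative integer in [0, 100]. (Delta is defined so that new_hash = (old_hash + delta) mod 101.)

Answer: 76

Derivation:
Delta formula: (val(new) - val(old)) * B^(n-1-k) mod M
  val('g') - val('h') = 7 - 8 = -1
  B^(n-1-k) = 5^2 mod 101 = 25
  Delta = -1 * 25 mod 101 = 76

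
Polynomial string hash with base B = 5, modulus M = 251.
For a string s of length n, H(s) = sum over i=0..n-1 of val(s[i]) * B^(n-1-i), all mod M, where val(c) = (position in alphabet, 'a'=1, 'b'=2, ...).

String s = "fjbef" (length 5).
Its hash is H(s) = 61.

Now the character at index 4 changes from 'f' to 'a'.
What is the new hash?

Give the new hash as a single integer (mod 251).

val('f') = 6, val('a') = 1
Position k = 4, exponent = n-1-k = 0
B^0 mod M = 5^0 mod 251 = 1
Delta = (1 - 6) * 1 mod 251 = 246
New hash = (61 + 246) mod 251 = 56

Answer: 56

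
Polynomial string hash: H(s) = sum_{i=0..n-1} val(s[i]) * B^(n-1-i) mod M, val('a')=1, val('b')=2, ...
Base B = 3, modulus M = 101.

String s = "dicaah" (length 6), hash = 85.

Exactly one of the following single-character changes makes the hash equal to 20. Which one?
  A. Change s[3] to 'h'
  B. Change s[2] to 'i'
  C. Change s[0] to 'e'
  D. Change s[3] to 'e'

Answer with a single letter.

Option A: s[3]='a'->'h', delta=(8-1)*3^2 mod 101 = 63, hash=85+63 mod 101 = 47
Option B: s[2]='c'->'i', delta=(9-3)*3^3 mod 101 = 61, hash=85+61 mod 101 = 45
Option C: s[0]='d'->'e', delta=(5-4)*3^5 mod 101 = 41, hash=85+41 mod 101 = 25
Option D: s[3]='a'->'e', delta=(5-1)*3^2 mod 101 = 36, hash=85+36 mod 101 = 20 <-- target

Answer: D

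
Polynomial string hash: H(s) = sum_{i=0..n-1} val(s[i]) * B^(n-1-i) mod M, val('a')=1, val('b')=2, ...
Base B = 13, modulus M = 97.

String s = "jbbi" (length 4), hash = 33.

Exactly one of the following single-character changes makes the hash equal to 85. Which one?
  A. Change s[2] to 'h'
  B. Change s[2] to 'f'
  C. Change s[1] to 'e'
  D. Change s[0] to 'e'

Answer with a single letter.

Option A: s[2]='b'->'h', delta=(8-2)*13^1 mod 97 = 78, hash=33+78 mod 97 = 14
Option B: s[2]='b'->'f', delta=(6-2)*13^1 mod 97 = 52, hash=33+52 mod 97 = 85 <-- target
Option C: s[1]='b'->'e', delta=(5-2)*13^2 mod 97 = 22, hash=33+22 mod 97 = 55
Option D: s[0]='j'->'e', delta=(5-10)*13^3 mod 97 = 73, hash=33+73 mod 97 = 9

Answer: B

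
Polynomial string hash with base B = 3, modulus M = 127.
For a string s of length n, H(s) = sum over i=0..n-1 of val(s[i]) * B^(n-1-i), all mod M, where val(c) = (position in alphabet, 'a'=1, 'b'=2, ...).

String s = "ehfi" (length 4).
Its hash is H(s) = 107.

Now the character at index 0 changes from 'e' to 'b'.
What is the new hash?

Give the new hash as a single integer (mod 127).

val('e') = 5, val('b') = 2
Position k = 0, exponent = n-1-k = 3
B^3 mod M = 3^3 mod 127 = 27
Delta = (2 - 5) * 27 mod 127 = 46
New hash = (107 + 46) mod 127 = 26

Answer: 26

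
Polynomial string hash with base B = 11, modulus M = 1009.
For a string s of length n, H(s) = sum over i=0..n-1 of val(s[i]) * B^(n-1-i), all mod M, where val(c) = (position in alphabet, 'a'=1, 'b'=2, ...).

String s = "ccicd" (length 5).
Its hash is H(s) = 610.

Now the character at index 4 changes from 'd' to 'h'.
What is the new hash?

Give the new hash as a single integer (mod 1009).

val('d') = 4, val('h') = 8
Position k = 4, exponent = n-1-k = 0
B^0 mod M = 11^0 mod 1009 = 1
Delta = (8 - 4) * 1 mod 1009 = 4
New hash = (610 + 4) mod 1009 = 614

Answer: 614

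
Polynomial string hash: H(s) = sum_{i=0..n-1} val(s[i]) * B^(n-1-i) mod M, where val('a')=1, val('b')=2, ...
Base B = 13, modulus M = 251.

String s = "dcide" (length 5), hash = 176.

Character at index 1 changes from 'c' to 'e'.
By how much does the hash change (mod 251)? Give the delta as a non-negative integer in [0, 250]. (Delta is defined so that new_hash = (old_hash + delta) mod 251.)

Delta formula: (val(new) - val(old)) * B^(n-1-k) mod M
  val('e') - val('c') = 5 - 3 = 2
  B^(n-1-k) = 13^3 mod 251 = 189
  Delta = 2 * 189 mod 251 = 127

Answer: 127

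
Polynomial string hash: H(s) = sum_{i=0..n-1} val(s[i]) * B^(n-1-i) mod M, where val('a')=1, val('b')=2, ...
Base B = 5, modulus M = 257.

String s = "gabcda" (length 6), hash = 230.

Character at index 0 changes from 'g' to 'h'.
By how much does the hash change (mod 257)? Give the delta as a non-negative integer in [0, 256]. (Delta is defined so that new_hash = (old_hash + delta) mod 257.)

Answer: 41

Derivation:
Delta formula: (val(new) - val(old)) * B^(n-1-k) mod M
  val('h') - val('g') = 8 - 7 = 1
  B^(n-1-k) = 5^5 mod 257 = 41
  Delta = 1 * 41 mod 257 = 41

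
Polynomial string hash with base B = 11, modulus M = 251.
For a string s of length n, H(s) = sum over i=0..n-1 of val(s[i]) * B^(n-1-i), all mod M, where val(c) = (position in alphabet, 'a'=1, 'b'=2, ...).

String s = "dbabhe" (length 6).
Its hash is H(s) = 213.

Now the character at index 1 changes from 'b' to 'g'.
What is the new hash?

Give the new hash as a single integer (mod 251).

Answer: 126

Derivation:
val('b') = 2, val('g') = 7
Position k = 1, exponent = n-1-k = 4
B^4 mod M = 11^4 mod 251 = 83
Delta = (7 - 2) * 83 mod 251 = 164
New hash = (213 + 164) mod 251 = 126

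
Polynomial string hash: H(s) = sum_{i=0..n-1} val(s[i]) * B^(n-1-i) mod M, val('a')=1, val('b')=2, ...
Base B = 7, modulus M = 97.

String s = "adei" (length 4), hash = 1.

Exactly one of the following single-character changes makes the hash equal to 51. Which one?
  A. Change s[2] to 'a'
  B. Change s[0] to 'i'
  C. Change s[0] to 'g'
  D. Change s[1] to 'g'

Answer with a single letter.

Answer: D

Derivation:
Option A: s[2]='e'->'a', delta=(1-5)*7^1 mod 97 = 69, hash=1+69 mod 97 = 70
Option B: s[0]='a'->'i', delta=(9-1)*7^3 mod 97 = 28, hash=1+28 mod 97 = 29
Option C: s[0]='a'->'g', delta=(7-1)*7^3 mod 97 = 21, hash=1+21 mod 97 = 22
Option D: s[1]='d'->'g', delta=(7-4)*7^2 mod 97 = 50, hash=1+50 mod 97 = 51 <-- target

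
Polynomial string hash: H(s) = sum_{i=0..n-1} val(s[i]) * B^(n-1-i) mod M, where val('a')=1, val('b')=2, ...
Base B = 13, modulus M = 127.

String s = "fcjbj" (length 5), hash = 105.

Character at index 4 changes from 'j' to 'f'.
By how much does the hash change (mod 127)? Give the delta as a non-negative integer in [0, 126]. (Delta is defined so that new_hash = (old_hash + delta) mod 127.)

Delta formula: (val(new) - val(old)) * B^(n-1-k) mod M
  val('f') - val('j') = 6 - 10 = -4
  B^(n-1-k) = 13^0 mod 127 = 1
  Delta = -4 * 1 mod 127 = 123

Answer: 123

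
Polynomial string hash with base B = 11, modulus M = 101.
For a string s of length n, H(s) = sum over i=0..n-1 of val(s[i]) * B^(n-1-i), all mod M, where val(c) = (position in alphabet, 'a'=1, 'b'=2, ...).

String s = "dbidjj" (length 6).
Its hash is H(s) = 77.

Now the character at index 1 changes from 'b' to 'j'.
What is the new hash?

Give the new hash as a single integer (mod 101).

val('b') = 2, val('j') = 10
Position k = 1, exponent = n-1-k = 4
B^4 mod M = 11^4 mod 101 = 97
Delta = (10 - 2) * 97 mod 101 = 69
New hash = (77 + 69) mod 101 = 45

Answer: 45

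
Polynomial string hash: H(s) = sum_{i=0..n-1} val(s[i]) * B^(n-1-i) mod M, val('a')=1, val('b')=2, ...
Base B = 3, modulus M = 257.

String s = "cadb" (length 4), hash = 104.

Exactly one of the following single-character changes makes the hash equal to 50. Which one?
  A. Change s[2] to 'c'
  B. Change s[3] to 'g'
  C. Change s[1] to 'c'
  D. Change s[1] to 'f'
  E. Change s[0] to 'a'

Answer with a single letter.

Answer: E

Derivation:
Option A: s[2]='d'->'c', delta=(3-4)*3^1 mod 257 = 254, hash=104+254 mod 257 = 101
Option B: s[3]='b'->'g', delta=(7-2)*3^0 mod 257 = 5, hash=104+5 mod 257 = 109
Option C: s[1]='a'->'c', delta=(3-1)*3^2 mod 257 = 18, hash=104+18 mod 257 = 122
Option D: s[1]='a'->'f', delta=(6-1)*3^2 mod 257 = 45, hash=104+45 mod 257 = 149
Option E: s[0]='c'->'a', delta=(1-3)*3^3 mod 257 = 203, hash=104+203 mod 257 = 50 <-- target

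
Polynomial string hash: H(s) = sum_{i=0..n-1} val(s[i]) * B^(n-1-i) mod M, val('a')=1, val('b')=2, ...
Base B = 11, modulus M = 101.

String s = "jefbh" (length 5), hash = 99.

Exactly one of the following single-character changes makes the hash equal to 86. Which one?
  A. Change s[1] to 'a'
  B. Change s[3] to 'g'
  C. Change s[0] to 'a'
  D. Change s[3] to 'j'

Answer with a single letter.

Answer: D

Derivation:
Option A: s[1]='e'->'a', delta=(1-5)*11^3 mod 101 = 29, hash=99+29 mod 101 = 27
Option B: s[3]='b'->'g', delta=(7-2)*11^1 mod 101 = 55, hash=99+55 mod 101 = 53
Option C: s[0]='j'->'a', delta=(1-10)*11^4 mod 101 = 36, hash=99+36 mod 101 = 34
Option D: s[3]='b'->'j', delta=(10-2)*11^1 mod 101 = 88, hash=99+88 mod 101 = 86 <-- target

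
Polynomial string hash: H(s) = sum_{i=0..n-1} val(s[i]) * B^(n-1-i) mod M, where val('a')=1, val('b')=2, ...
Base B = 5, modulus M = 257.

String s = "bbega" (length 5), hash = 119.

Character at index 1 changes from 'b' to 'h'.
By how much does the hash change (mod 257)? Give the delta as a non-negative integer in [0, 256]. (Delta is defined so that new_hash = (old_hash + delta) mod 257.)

Answer: 236

Derivation:
Delta formula: (val(new) - val(old)) * B^(n-1-k) mod M
  val('h') - val('b') = 8 - 2 = 6
  B^(n-1-k) = 5^3 mod 257 = 125
  Delta = 6 * 125 mod 257 = 236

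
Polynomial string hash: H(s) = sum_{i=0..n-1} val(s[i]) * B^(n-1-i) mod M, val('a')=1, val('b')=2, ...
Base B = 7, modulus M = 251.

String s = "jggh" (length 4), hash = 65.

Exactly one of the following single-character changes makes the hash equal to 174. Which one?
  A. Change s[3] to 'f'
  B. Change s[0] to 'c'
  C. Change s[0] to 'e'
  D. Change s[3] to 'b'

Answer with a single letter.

Option A: s[3]='h'->'f', delta=(6-8)*7^0 mod 251 = 249, hash=65+249 mod 251 = 63
Option B: s[0]='j'->'c', delta=(3-10)*7^3 mod 251 = 109, hash=65+109 mod 251 = 174 <-- target
Option C: s[0]='j'->'e', delta=(5-10)*7^3 mod 251 = 42, hash=65+42 mod 251 = 107
Option D: s[3]='h'->'b', delta=(2-8)*7^0 mod 251 = 245, hash=65+245 mod 251 = 59

Answer: B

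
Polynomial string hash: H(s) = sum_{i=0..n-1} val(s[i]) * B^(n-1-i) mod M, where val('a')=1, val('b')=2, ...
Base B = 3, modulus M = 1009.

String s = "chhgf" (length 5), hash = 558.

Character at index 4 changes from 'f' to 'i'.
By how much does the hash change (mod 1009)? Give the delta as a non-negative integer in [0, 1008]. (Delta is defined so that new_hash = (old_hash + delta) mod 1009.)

Answer: 3

Derivation:
Delta formula: (val(new) - val(old)) * B^(n-1-k) mod M
  val('i') - val('f') = 9 - 6 = 3
  B^(n-1-k) = 3^0 mod 1009 = 1
  Delta = 3 * 1 mod 1009 = 3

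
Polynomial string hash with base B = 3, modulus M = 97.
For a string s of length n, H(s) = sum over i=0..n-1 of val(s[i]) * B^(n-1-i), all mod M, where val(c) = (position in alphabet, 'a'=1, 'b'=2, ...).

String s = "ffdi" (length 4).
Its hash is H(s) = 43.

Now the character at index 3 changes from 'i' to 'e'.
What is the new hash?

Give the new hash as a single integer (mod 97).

val('i') = 9, val('e') = 5
Position k = 3, exponent = n-1-k = 0
B^0 mod M = 3^0 mod 97 = 1
Delta = (5 - 9) * 1 mod 97 = 93
New hash = (43 + 93) mod 97 = 39

Answer: 39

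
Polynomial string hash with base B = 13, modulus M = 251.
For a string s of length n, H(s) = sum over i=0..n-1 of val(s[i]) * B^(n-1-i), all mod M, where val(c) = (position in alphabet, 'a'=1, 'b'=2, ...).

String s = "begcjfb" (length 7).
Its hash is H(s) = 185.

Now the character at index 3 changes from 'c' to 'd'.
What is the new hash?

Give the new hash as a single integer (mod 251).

val('c') = 3, val('d') = 4
Position k = 3, exponent = n-1-k = 3
B^3 mod M = 13^3 mod 251 = 189
Delta = (4 - 3) * 189 mod 251 = 189
New hash = (185 + 189) mod 251 = 123

Answer: 123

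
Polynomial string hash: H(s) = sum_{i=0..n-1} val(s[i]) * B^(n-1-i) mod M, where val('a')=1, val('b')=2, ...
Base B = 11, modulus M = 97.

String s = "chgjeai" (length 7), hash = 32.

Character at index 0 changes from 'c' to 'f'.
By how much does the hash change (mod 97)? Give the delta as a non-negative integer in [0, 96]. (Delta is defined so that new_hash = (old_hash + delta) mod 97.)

Answer: 53

Derivation:
Delta formula: (val(new) - val(old)) * B^(n-1-k) mod M
  val('f') - val('c') = 6 - 3 = 3
  B^(n-1-k) = 11^6 mod 97 = 50
  Delta = 3 * 50 mod 97 = 53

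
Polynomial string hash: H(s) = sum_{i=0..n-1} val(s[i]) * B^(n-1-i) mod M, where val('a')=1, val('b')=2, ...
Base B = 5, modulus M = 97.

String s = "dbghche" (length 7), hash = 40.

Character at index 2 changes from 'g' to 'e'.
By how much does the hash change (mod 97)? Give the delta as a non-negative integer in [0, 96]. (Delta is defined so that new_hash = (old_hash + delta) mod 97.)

Answer: 11

Derivation:
Delta formula: (val(new) - val(old)) * B^(n-1-k) mod M
  val('e') - val('g') = 5 - 7 = -2
  B^(n-1-k) = 5^4 mod 97 = 43
  Delta = -2 * 43 mod 97 = 11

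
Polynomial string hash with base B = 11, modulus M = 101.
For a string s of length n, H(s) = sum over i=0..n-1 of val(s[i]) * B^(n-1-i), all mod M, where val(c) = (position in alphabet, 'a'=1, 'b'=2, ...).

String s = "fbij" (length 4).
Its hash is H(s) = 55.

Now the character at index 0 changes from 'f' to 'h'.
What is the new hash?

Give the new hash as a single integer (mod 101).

val('f') = 6, val('h') = 8
Position k = 0, exponent = n-1-k = 3
B^3 mod M = 11^3 mod 101 = 18
Delta = (8 - 6) * 18 mod 101 = 36
New hash = (55 + 36) mod 101 = 91

Answer: 91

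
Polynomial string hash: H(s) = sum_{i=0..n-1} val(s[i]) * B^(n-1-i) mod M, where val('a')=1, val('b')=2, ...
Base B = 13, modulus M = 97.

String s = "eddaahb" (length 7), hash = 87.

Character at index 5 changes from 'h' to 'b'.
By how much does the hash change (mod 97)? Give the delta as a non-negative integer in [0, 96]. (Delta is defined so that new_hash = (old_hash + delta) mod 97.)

Answer: 19

Derivation:
Delta formula: (val(new) - val(old)) * B^(n-1-k) mod M
  val('b') - val('h') = 2 - 8 = -6
  B^(n-1-k) = 13^1 mod 97 = 13
  Delta = -6 * 13 mod 97 = 19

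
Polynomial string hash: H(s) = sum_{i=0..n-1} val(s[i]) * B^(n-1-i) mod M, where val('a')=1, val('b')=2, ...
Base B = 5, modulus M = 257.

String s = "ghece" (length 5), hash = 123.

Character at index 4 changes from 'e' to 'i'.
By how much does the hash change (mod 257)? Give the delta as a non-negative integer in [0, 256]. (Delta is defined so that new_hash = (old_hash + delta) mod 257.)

Answer: 4

Derivation:
Delta formula: (val(new) - val(old)) * B^(n-1-k) mod M
  val('i') - val('e') = 9 - 5 = 4
  B^(n-1-k) = 5^0 mod 257 = 1
  Delta = 4 * 1 mod 257 = 4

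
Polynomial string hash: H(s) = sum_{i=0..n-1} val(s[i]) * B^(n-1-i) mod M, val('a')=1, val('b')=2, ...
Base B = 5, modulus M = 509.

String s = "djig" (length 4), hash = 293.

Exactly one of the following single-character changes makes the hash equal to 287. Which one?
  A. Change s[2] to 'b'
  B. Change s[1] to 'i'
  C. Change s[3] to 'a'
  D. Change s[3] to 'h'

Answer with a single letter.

Option A: s[2]='i'->'b', delta=(2-9)*5^1 mod 509 = 474, hash=293+474 mod 509 = 258
Option B: s[1]='j'->'i', delta=(9-10)*5^2 mod 509 = 484, hash=293+484 mod 509 = 268
Option C: s[3]='g'->'a', delta=(1-7)*5^0 mod 509 = 503, hash=293+503 mod 509 = 287 <-- target
Option D: s[3]='g'->'h', delta=(8-7)*5^0 mod 509 = 1, hash=293+1 mod 509 = 294

Answer: C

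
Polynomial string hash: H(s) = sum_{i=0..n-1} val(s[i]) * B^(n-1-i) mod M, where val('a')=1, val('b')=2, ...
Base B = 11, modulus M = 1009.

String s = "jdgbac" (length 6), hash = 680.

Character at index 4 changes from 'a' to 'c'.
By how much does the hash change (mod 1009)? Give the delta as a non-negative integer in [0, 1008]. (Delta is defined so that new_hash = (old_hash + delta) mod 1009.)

Answer: 22

Derivation:
Delta formula: (val(new) - val(old)) * B^(n-1-k) mod M
  val('c') - val('a') = 3 - 1 = 2
  B^(n-1-k) = 11^1 mod 1009 = 11
  Delta = 2 * 11 mod 1009 = 22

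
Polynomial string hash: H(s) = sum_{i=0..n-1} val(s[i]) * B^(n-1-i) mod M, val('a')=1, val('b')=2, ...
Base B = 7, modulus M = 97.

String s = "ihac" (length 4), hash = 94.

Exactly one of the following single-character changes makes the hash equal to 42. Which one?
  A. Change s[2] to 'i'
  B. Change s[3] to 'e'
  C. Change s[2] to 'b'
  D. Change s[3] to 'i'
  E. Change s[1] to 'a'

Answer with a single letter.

Answer: E

Derivation:
Option A: s[2]='a'->'i', delta=(9-1)*7^1 mod 97 = 56, hash=94+56 mod 97 = 53
Option B: s[3]='c'->'e', delta=(5-3)*7^0 mod 97 = 2, hash=94+2 mod 97 = 96
Option C: s[2]='a'->'b', delta=(2-1)*7^1 mod 97 = 7, hash=94+7 mod 97 = 4
Option D: s[3]='c'->'i', delta=(9-3)*7^0 mod 97 = 6, hash=94+6 mod 97 = 3
Option E: s[1]='h'->'a', delta=(1-8)*7^2 mod 97 = 45, hash=94+45 mod 97 = 42 <-- target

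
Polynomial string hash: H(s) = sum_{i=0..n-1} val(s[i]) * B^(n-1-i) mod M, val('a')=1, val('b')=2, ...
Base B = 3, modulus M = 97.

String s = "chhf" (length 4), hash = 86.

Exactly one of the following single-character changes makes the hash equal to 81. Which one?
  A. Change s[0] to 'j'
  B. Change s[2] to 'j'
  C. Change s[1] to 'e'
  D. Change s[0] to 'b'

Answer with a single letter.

Option A: s[0]='c'->'j', delta=(10-3)*3^3 mod 97 = 92, hash=86+92 mod 97 = 81 <-- target
Option B: s[2]='h'->'j', delta=(10-8)*3^1 mod 97 = 6, hash=86+6 mod 97 = 92
Option C: s[1]='h'->'e', delta=(5-8)*3^2 mod 97 = 70, hash=86+70 mod 97 = 59
Option D: s[0]='c'->'b', delta=(2-3)*3^3 mod 97 = 70, hash=86+70 mod 97 = 59

Answer: A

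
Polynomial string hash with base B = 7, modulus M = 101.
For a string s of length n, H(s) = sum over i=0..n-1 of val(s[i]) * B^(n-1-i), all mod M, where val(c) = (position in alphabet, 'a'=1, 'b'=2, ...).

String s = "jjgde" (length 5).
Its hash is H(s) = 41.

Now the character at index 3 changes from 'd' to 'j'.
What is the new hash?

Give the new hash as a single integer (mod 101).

val('d') = 4, val('j') = 10
Position k = 3, exponent = n-1-k = 1
B^1 mod M = 7^1 mod 101 = 7
Delta = (10 - 4) * 7 mod 101 = 42
New hash = (41 + 42) mod 101 = 83

Answer: 83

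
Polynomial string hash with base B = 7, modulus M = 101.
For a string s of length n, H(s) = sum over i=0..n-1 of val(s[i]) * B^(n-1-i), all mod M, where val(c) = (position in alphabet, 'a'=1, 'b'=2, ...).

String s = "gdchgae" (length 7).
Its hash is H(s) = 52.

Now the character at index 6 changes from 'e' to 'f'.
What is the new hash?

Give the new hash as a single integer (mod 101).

val('e') = 5, val('f') = 6
Position k = 6, exponent = n-1-k = 0
B^0 mod M = 7^0 mod 101 = 1
Delta = (6 - 5) * 1 mod 101 = 1
New hash = (52 + 1) mod 101 = 53

Answer: 53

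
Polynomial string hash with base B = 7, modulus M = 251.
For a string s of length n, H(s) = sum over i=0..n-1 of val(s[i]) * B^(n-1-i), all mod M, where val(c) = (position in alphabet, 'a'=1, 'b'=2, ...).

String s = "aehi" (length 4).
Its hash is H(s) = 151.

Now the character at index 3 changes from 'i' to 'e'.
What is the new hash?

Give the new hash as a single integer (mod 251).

Answer: 147

Derivation:
val('i') = 9, val('e') = 5
Position k = 3, exponent = n-1-k = 0
B^0 mod M = 7^0 mod 251 = 1
Delta = (5 - 9) * 1 mod 251 = 247
New hash = (151 + 247) mod 251 = 147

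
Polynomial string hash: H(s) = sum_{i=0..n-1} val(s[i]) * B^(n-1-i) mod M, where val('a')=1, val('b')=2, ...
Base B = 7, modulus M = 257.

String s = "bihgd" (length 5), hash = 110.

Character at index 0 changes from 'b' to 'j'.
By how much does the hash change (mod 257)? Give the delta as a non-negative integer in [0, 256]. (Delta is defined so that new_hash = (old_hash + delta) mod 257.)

Answer: 190

Derivation:
Delta formula: (val(new) - val(old)) * B^(n-1-k) mod M
  val('j') - val('b') = 10 - 2 = 8
  B^(n-1-k) = 7^4 mod 257 = 88
  Delta = 8 * 88 mod 257 = 190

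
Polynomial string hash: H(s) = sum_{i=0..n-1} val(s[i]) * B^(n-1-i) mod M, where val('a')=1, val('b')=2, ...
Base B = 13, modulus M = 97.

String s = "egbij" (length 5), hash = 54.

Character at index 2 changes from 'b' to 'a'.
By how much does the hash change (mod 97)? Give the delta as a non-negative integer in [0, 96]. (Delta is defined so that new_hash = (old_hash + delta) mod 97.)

Answer: 25

Derivation:
Delta formula: (val(new) - val(old)) * B^(n-1-k) mod M
  val('a') - val('b') = 1 - 2 = -1
  B^(n-1-k) = 13^2 mod 97 = 72
  Delta = -1 * 72 mod 97 = 25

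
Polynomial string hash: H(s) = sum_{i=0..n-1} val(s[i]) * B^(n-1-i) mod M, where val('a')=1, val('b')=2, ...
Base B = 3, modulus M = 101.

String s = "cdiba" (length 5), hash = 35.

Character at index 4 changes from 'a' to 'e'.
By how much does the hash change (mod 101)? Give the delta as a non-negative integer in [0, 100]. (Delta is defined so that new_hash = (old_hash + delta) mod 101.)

Delta formula: (val(new) - val(old)) * B^(n-1-k) mod M
  val('e') - val('a') = 5 - 1 = 4
  B^(n-1-k) = 3^0 mod 101 = 1
  Delta = 4 * 1 mod 101 = 4

Answer: 4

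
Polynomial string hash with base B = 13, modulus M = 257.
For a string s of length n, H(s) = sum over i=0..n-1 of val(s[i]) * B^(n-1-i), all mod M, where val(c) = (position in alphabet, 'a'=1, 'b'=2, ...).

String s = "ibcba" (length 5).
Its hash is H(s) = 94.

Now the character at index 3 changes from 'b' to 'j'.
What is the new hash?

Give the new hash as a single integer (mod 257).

Answer: 198

Derivation:
val('b') = 2, val('j') = 10
Position k = 3, exponent = n-1-k = 1
B^1 mod M = 13^1 mod 257 = 13
Delta = (10 - 2) * 13 mod 257 = 104
New hash = (94 + 104) mod 257 = 198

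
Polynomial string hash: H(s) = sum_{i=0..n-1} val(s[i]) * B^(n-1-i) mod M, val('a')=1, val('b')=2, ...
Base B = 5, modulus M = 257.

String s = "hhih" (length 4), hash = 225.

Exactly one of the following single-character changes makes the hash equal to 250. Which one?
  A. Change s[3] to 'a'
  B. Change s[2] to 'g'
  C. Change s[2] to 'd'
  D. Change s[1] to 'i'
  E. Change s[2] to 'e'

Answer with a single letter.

Option A: s[3]='h'->'a', delta=(1-8)*5^0 mod 257 = 250, hash=225+250 mod 257 = 218
Option B: s[2]='i'->'g', delta=(7-9)*5^1 mod 257 = 247, hash=225+247 mod 257 = 215
Option C: s[2]='i'->'d', delta=(4-9)*5^1 mod 257 = 232, hash=225+232 mod 257 = 200
Option D: s[1]='h'->'i', delta=(9-8)*5^2 mod 257 = 25, hash=225+25 mod 257 = 250 <-- target
Option E: s[2]='i'->'e', delta=(5-9)*5^1 mod 257 = 237, hash=225+237 mod 257 = 205

Answer: D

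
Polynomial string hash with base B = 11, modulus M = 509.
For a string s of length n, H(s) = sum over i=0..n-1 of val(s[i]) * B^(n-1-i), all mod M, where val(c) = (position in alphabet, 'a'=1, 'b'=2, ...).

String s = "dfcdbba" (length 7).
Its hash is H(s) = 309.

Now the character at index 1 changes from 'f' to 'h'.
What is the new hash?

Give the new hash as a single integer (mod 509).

val('f') = 6, val('h') = 8
Position k = 1, exponent = n-1-k = 5
B^5 mod M = 11^5 mod 509 = 207
Delta = (8 - 6) * 207 mod 509 = 414
New hash = (309 + 414) mod 509 = 214

Answer: 214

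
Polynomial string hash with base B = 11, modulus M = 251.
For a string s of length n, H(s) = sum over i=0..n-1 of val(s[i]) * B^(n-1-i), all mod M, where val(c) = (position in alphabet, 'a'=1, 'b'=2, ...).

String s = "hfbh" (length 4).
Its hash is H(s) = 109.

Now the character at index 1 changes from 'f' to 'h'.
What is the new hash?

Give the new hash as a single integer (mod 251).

Answer: 100

Derivation:
val('f') = 6, val('h') = 8
Position k = 1, exponent = n-1-k = 2
B^2 mod M = 11^2 mod 251 = 121
Delta = (8 - 6) * 121 mod 251 = 242
New hash = (109 + 242) mod 251 = 100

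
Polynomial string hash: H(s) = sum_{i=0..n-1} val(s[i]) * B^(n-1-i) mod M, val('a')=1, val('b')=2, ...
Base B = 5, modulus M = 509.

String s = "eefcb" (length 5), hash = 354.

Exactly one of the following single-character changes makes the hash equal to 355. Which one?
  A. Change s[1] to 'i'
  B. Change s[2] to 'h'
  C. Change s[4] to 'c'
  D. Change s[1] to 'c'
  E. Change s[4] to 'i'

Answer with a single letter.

Option A: s[1]='e'->'i', delta=(9-5)*5^3 mod 509 = 500, hash=354+500 mod 509 = 345
Option B: s[2]='f'->'h', delta=(8-6)*5^2 mod 509 = 50, hash=354+50 mod 509 = 404
Option C: s[4]='b'->'c', delta=(3-2)*5^0 mod 509 = 1, hash=354+1 mod 509 = 355 <-- target
Option D: s[1]='e'->'c', delta=(3-5)*5^3 mod 509 = 259, hash=354+259 mod 509 = 104
Option E: s[4]='b'->'i', delta=(9-2)*5^0 mod 509 = 7, hash=354+7 mod 509 = 361

Answer: C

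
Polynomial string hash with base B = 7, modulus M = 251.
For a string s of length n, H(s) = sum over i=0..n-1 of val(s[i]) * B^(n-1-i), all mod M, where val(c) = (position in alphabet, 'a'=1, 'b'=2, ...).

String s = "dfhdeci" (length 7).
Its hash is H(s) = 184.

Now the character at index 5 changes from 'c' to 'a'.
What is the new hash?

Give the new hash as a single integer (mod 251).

val('c') = 3, val('a') = 1
Position k = 5, exponent = n-1-k = 1
B^1 mod M = 7^1 mod 251 = 7
Delta = (1 - 3) * 7 mod 251 = 237
New hash = (184 + 237) mod 251 = 170

Answer: 170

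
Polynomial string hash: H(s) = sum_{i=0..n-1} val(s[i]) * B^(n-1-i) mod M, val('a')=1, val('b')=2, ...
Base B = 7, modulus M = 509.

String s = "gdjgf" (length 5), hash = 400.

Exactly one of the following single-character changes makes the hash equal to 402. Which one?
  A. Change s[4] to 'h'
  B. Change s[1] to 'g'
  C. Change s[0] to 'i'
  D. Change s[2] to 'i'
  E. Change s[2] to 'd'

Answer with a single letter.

Answer: A

Derivation:
Option A: s[4]='f'->'h', delta=(8-6)*7^0 mod 509 = 2, hash=400+2 mod 509 = 402 <-- target
Option B: s[1]='d'->'g', delta=(7-4)*7^3 mod 509 = 11, hash=400+11 mod 509 = 411
Option C: s[0]='g'->'i', delta=(9-7)*7^4 mod 509 = 221, hash=400+221 mod 509 = 112
Option D: s[2]='j'->'i', delta=(9-10)*7^2 mod 509 = 460, hash=400+460 mod 509 = 351
Option E: s[2]='j'->'d', delta=(4-10)*7^2 mod 509 = 215, hash=400+215 mod 509 = 106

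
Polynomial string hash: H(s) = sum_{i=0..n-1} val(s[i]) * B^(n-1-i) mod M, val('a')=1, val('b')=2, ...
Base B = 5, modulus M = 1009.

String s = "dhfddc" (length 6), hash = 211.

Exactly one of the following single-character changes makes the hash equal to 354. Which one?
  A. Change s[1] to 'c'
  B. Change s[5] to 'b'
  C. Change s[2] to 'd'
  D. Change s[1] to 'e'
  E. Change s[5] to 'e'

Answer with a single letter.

Option A: s[1]='h'->'c', delta=(3-8)*5^4 mod 1009 = 911, hash=211+911 mod 1009 = 113
Option B: s[5]='c'->'b', delta=(2-3)*5^0 mod 1009 = 1008, hash=211+1008 mod 1009 = 210
Option C: s[2]='f'->'d', delta=(4-6)*5^3 mod 1009 = 759, hash=211+759 mod 1009 = 970
Option D: s[1]='h'->'e', delta=(5-8)*5^4 mod 1009 = 143, hash=211+143 mod 1009 = 354 <-- target
Option E: s[5]='c'->'e', delta=(5-3)*5^0 mod 1009 = 2, hash=211+2 mod 1009 = 213

Answer: D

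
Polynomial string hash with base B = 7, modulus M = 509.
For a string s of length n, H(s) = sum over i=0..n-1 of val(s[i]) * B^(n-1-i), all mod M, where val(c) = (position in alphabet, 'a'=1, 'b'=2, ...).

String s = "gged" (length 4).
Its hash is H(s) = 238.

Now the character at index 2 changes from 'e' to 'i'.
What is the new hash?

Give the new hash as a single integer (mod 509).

val('e') = 5, val('i') = 9
Position k = 2, exponent = n-1-k = 1
B^1 mod M = 7^1 mod 509 = 7
Delta = (9 - 5) * 7 mod 509 = 28
New hash = (238 + 28) mod 509 = 266

Answer: 266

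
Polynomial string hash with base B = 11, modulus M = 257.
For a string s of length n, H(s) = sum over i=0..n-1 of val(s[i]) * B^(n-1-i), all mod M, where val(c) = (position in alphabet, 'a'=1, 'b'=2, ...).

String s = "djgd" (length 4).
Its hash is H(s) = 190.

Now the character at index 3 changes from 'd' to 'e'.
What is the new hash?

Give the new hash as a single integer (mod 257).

Answer: 191

Derivation:
val('d') = 4, val('e') = 5
Position k = 3, exponent = n-1-k = 0
B^0 mod M = 11^0 mod 257 = 1
Delta = (5 - 4) * 1 mod 257 = 1
New hash = (190 + 1) mod 257 = 191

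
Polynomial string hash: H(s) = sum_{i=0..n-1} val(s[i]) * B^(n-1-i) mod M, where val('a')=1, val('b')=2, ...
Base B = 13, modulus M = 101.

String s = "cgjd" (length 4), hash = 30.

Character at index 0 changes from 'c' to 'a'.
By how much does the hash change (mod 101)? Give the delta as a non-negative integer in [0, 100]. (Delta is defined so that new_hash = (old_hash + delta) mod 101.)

Delta formula: (val(new) - val(old)) * B^(n-1-k) mod M
  val('a') - val('c') = 1 - 3 = -2
  B^(n-1-k) = 13^3 mod 101 = 76
  Delta = -2 * 76 mod 101 = 50

Answer: 50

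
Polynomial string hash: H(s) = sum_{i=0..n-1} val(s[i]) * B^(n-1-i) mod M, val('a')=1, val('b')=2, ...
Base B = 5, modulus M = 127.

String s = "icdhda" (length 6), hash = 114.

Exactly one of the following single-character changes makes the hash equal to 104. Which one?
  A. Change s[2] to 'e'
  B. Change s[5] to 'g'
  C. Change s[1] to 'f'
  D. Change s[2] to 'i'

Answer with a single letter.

Answer: D

Derivation:
Option A: s[2]='d'->'e', delta=(5-4)*5^3 mod 127 = 125, hash=114+125 mod 127 = 112
Option B: s[5]='a'->'g', delta=(7-1)*5^0 mod 127 = 6, hash=114+6 mod 127 = 120
Option C: s[1]='c'->'f', delta=(6-3)*5^4 mod 127 = 97, hash=114+97 mod 127 = 84
Option D: s[2]='d'->'i', delta=(9-4)*5^3 mod 127 = 117, hash=114+117 mod 127 = 104 <-- target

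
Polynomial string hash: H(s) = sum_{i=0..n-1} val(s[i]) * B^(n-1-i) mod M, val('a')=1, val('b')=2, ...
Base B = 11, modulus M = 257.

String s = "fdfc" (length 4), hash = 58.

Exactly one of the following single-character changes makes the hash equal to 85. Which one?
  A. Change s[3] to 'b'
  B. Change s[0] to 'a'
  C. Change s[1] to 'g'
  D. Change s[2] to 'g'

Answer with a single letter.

Answer: B

Derivation:
Option A: s[3]='c'->'b', delta=(2-3)*11^0 mod 257 = 256, hash=58+256 mod 257 = 57
Option B: s[0]='f'->'a', delta=(1-6)*11^3 mod 257 = 27, hash=58+27 mod 257 = 85 <-- target
Option C: s[1]='d'->'g', delta=(7-4)*11^2 mod 257 = 106, hash=58+106 mod 257 = 164
Option D: s[2]='f'->'g', delta=(7-6)*11^1 mod 257 = 11, hash=58+11 mod 257 = 69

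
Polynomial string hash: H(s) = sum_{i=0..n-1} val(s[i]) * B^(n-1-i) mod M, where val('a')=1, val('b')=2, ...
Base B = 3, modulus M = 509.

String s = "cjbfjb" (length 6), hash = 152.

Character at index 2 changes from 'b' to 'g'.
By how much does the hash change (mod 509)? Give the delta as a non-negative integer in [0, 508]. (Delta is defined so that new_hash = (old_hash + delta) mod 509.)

Delta formula: (val(new) - val(old)) * B^(n-1-k) mod M
  val('g') - val('b') = 7 - 2 = 5
  B^(n-1-k) = 3^3 mod 509 = 27
  Delta = 5 * 27 mod 509 = 135

Answer: 135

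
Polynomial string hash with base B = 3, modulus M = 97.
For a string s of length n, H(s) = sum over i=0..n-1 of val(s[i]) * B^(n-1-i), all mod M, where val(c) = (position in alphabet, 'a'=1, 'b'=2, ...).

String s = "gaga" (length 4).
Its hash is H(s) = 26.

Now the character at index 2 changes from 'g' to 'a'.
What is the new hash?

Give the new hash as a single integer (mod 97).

val('g') = 7, val('a') = 1
Position k = 2, exponent = n-1-k = 1
B^1 mod M = 3^1 mod 97 = 3
Delta = (1 - 7) * 3 mod 97 = 79
New hash = (26 + 79) mod 97 = 8

Answer: 8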